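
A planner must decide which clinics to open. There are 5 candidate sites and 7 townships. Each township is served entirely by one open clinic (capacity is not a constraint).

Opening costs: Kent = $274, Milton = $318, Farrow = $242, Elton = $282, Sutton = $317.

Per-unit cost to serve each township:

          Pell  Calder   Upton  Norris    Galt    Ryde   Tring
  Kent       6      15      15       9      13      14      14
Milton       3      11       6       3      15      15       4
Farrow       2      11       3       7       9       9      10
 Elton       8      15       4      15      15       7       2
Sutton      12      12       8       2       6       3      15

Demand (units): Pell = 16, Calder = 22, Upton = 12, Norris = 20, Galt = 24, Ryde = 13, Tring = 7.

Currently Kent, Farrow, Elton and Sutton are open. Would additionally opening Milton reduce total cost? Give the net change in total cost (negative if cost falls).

Current service cost with {Kent, Farrow, Elton, Sutton}: 547.
Adding Milton: each township re-picks its cheapest; new service cost 547, saving 0.
Extra fixed cost: 318. Net change = 318 − 0 = 318.
(Totals: 1662 → 1980.)

No — net change +318 (cost rises by 318).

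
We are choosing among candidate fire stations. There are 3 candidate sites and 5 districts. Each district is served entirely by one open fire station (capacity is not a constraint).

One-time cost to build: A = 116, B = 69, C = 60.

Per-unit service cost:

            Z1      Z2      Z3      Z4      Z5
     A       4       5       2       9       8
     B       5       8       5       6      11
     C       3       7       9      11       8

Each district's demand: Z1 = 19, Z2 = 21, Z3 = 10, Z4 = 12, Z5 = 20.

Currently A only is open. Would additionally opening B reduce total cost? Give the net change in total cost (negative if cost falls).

No — net change +33 (cost rises by 33).

Current service cost with {A}: 469.
Adding B: each district re-picks its cheapest; new service cost 433, saving 36.
Extra fixed cost: 69. Net change = 69 − 36 = 33.
(Totals: 585 → 618.)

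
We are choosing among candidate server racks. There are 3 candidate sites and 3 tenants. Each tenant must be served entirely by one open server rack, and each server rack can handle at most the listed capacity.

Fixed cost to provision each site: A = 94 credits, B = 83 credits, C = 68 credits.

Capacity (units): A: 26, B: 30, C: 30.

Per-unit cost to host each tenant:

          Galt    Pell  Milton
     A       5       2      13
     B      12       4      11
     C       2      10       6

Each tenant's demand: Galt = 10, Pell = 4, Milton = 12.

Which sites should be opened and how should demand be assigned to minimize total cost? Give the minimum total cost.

Open {C}: Galt→C 2·10=20, Pell→C 10·4=40, Milton→C 6·12=72.
Loads: C carries 26/30. Service 132; fixed 68; total 200.
Next best feasible plan costs 259.

Minimum total cost: 200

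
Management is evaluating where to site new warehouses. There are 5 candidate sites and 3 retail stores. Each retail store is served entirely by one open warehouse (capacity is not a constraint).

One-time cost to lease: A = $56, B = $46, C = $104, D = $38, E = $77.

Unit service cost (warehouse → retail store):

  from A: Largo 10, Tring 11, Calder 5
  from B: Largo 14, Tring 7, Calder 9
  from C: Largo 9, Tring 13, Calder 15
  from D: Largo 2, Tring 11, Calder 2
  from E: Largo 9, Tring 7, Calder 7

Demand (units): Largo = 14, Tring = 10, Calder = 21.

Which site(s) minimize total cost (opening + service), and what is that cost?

For any fixed open set, each retail store goes to its cheapest open site; total = fixed + service.
{D}: Largo→D 2·14=28, Tring→D 11·10=110, Calder→D 2·21=42. Service 180; fixed 38; total 218.
{B, D}: Largo→D 2·14=28, Tring→B 7·10=70, Calder→D 2·21=42. Service 140; fixed 84; total 224.
{D, E}: service 140 + fixed 115 = 255
{A, B, C, D, E}: Largo→D 2·14=28, Tring→B 7·10=70, Calder→D 2·21=42. Service 140; fixed 321; total 461.
No other subset beats 218.

Open D only; minimum total cost 218.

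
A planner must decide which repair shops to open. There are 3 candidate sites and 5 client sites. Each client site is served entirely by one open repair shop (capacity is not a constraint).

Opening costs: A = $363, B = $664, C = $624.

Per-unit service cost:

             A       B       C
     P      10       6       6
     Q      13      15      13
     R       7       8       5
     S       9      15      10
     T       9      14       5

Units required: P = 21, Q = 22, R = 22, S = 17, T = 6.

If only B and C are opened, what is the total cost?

Total cost: 2010

Each client site is assigned to its cheapest site among the open ones.
{B, C}: P→B 6·21=126, Q→C 13·22=286, R→C 5·22=110, S→C 10·17=170, T→C 5·6=30. Service 722; fixed 1288; total 2010.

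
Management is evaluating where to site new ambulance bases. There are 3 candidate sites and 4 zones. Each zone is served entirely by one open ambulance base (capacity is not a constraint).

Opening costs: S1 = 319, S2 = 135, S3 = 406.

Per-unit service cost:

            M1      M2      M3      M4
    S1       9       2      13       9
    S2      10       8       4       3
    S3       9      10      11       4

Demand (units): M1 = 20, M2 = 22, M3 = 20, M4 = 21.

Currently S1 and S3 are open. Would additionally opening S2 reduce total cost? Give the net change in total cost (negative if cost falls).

Yes — net change −26 (cost falls by 26).

Current service cost with {S1, S3}: 528.
Adding S2: each zone re-picks its cheapest; new service cost 367, saving 161.
Extra fixed cost: 135. Net change = 135 − 161 = -26.
(Totals: 1253 → 1227.)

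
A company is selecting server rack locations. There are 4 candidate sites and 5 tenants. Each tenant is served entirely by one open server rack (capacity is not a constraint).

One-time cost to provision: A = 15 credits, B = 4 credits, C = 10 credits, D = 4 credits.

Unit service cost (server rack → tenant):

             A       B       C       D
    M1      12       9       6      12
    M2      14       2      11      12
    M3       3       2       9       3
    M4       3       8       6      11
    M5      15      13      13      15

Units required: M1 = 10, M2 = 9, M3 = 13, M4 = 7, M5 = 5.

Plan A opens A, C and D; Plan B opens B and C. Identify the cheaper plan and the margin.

Plan A: {A, C, D}: M1→C 6·10=60, M2→C 11·9=99, M3→A 3·13=39, M4→A 3·7=21, M5→C 13·5=65. Service 284; fixed 29; total 313.
Plan B: {B, C}: M1→C 6·10=60, M2→B 2·9=18, M3→B 2·13=26, M4→C 6·7=42, M5→B 13·5=65. Service 211; fixed 14; total 225.
Difference: |313 − 225| = 88.

Plan B is cheaper by 88.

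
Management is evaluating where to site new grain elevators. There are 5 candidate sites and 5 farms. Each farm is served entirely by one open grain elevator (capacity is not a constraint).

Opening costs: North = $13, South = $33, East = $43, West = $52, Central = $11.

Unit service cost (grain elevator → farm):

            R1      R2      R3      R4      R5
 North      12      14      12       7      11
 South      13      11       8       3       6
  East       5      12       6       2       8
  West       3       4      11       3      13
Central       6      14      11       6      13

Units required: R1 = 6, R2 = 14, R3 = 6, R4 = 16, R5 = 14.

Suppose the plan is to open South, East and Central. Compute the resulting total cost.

Each farm is assigned to its cheapest site among the open ones.
{South, East, Central}: R1→East 5·6=30, R2→South 11·14=154, R3→East 6·6=36, R4→East 2·16=32, R5→South 6·14=84. Service 336; fixed 87; total 423.

Total cost: 423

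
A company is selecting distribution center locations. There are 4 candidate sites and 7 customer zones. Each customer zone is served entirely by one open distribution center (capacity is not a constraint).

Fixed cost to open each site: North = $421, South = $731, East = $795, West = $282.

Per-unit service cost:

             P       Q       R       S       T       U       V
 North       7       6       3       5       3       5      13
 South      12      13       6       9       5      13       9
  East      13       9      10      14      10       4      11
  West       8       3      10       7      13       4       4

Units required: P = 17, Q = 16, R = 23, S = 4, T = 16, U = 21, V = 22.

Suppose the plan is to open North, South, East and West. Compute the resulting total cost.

Each customer zone is assigned to its cheapest site among the open ones.
{North, South, East, West}: P→North 7·17=119, Q→West 3·16=48, R→North 3·23=69, S→North 5·4=20, T→North 3·16=48, U→East 4·21=84, V→West 4·22=88. Service 476; fixed 2229; total 2705.

Total cost: 2705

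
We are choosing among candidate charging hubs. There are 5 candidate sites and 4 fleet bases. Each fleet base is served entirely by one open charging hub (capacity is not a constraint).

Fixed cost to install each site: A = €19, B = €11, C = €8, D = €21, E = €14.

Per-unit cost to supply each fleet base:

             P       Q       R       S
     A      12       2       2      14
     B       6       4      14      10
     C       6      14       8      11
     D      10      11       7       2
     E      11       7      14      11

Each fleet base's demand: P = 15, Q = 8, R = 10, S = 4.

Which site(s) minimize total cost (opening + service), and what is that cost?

For any fixed open set, each fleet base goes to its cheapest open site; total = fixed + service.
{A, C, D}: P→C 6·15=90, Q→A 2·8=16, R→A 2·10=20, S→D 2·4=8. Service 134; fixed 48; total 182.
{A, B, D}: service 134 + fixed 51 = 185
{A, B, C, D}: P→B 6·15=90, Q→A 2·8=16, R→A 2·10=20, S→D 2·4=8. Service 134; fixed 59; total 193.
{A, B, C, D, E}: service 134 + fixed 73 = 207
No other subset beats 182.

Open A, C and D; minimum total cost 182.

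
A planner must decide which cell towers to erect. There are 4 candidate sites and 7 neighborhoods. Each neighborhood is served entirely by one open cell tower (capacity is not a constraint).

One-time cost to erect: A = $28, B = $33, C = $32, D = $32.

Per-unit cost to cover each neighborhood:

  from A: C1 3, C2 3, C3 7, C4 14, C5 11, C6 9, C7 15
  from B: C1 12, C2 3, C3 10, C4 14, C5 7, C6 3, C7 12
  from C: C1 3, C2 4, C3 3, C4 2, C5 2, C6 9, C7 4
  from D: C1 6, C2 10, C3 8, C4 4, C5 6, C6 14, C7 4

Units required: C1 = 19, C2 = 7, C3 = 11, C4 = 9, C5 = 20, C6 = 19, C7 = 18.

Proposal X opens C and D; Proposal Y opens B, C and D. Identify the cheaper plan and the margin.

Proposal X: {C, D}: C1→C 3·19=57, C2→C 4·7=28, C3→C 3·11=33, C4→C 2·9=18, C5→C 2·20=40, C6→C 9·19=171, C7→C 4·18=72. Service 419; fixed 64; total 483.
Proposal Y: {B, C, D}: C1→C 3·19=57, C2→B 3·7=21, C3→C 3·11=33, C4→C 2·9=18, C5→C 2·20=40, C6→B 3·19=57, C7→C 4·18=72. Service 298; fixed 97; total 395.
Difference: |483 − 395| = 88.

Proposal Y is cheaper by 88.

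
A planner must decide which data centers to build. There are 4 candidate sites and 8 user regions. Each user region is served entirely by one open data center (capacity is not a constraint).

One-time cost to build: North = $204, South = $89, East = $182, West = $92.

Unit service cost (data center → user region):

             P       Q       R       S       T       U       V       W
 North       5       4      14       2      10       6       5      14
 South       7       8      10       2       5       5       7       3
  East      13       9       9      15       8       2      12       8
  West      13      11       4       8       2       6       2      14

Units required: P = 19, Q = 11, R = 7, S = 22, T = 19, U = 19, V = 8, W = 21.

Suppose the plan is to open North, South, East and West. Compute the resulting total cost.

Total cost: 933

Each user region is assigned to its cheapest site among the open ones.
{North, South, East, West}: P→North 5·19=95, Q→North 4·11=44, R→West 4·7=28, S→North 2·22=44, T→West 2·19=38, U→East 2·19=38, V→West 2·8=16, W→South 3·21=63. Service 366; fixed 567; total 933.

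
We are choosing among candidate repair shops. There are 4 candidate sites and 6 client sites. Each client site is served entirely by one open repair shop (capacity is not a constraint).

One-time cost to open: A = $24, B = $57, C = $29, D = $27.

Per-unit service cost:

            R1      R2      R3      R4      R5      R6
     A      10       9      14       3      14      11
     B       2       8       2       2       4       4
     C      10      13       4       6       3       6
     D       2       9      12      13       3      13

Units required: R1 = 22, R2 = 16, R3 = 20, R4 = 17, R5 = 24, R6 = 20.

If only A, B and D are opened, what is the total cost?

Total cost: 506

Each client site is assigned to its cheapest site among the open ones.
{A, B, D}: R1→B 2·22=44, R2→B 8·16=128, R3→B 2·20=40, R4→B 2·17=34, R5→D 3·24=72, R6→B 4·20=80. Service 398; fixed 108; total 506.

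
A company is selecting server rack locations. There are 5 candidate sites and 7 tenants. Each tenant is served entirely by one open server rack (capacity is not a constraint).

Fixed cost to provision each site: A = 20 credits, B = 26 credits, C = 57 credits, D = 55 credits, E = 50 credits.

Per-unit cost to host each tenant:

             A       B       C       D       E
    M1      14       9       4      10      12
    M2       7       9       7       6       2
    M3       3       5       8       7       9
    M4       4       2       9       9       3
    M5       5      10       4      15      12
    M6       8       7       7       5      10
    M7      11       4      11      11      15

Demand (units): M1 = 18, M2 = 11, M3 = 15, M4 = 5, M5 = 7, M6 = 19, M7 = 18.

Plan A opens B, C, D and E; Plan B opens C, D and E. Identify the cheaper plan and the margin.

Plan A is cheaper by 135.

Plan A: {B, C, D, E}: M1→C 4·18=72, M2→E 2·11=22, M3→B 5·15=75, M4→B 2·5=10, M5→C 4·7=28, M6→D 5·19=95, M7→B 4·18=72. Service 374; fixed 188; total 562.
Plan B: {C, D, E}: M1→C 4·18=72, M2→E 2·11=22, M3→D 7·15=105, M4→E 3·5=15, M5→C 4·7=28, M6→D 5·19=95, M7→C 11·18=198. Service 535; fixed 162; total 697.
Difference: |562 − 697| = 135.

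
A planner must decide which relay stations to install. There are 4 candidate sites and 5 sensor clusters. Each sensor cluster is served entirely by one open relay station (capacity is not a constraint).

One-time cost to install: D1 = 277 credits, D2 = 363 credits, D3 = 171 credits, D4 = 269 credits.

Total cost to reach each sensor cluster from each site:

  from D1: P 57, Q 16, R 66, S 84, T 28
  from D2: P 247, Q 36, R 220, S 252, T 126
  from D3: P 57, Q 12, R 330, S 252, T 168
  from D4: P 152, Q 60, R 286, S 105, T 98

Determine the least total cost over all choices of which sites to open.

For any fixed open set, each sensor cluster goes to its cheapest open site; total = fixed + service.
{D1}: P→D1 57, Q→D1 16, R→D1 66, S→D1 84, T→D1 28. Service 251; fixed 277; total 528.
{D1, D3}: service 247 + fixed 448 = 695
{D1, D4}: service 251 + fixed 546 = 797
{D1, D2, D3, D4}: service 247 + fixed 1080 = 1327
No other subset beats 528.

Minimum total cost: 528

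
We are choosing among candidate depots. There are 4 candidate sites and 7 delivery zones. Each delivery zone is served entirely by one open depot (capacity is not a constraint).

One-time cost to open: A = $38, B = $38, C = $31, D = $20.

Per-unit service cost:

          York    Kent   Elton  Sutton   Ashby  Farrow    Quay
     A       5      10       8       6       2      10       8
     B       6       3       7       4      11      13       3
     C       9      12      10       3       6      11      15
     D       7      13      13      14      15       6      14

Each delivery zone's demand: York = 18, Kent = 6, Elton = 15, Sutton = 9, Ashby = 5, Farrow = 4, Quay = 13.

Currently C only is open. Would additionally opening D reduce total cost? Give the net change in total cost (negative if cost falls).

Current service cost with {C}: 680.
Adding D: each delivery zone re-picks its cheapest; new service cost 611, saving 69.
Extra fixed cost: 20. Net change = 20 − 69 = -49.
(Totals: 711 → 662.)

Yes — net change −49 (cost falls by 49).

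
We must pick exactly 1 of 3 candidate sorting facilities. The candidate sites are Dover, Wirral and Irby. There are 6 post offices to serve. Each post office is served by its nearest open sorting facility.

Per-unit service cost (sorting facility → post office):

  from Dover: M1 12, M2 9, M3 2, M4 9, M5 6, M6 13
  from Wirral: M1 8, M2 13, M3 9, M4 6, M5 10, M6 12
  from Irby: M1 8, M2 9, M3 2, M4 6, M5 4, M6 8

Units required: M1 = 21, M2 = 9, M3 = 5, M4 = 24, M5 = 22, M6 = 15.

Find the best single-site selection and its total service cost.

Choose Irby only; total service cost 611.

With exactly 1 open, each post office uses its cheapest among the chosen.
{Irby}: M1→Irby 8·21=168, M2→Irby 9·9=81, M3→Irby 2·5=10, M4→Irby 6·24=144, M5→Irby 4·22=88, M6→Irby 8·15=120. Service cost 611.
{Wirral}: service cost 874
{Dover}: service cost 886
Among all 3 size-1 choices, {Irby} is lowest.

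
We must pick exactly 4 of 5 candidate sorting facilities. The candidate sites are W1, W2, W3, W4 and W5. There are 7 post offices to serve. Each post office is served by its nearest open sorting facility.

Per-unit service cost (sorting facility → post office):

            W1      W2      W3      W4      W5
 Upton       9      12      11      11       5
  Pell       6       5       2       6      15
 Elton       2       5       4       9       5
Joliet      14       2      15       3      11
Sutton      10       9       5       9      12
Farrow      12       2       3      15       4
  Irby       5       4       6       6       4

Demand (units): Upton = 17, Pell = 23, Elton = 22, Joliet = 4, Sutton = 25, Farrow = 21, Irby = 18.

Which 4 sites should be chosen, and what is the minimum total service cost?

With exactly 4 open, each post office uses its cheapest among the chosen.
{W1, W2, W3, W5}: Upton→W5 5·17=85, Pell→W3 2·23=46, Elton→W1 2·22=44, Joliet→W2 2·4=8, Sutton→W3 5·25=125, Farrow→W2 2·21=42, Irby→W2 4·18=72. Service cost 422.
{W1, W3, W4, W5}: service cost 447
{W2, W3, W4, W5}: service cost 466
Among all 5 size-4 choices, {W1, W2, W3, W5} is lowest.

Choose W1, W2, W3 and W5; total service cost 422.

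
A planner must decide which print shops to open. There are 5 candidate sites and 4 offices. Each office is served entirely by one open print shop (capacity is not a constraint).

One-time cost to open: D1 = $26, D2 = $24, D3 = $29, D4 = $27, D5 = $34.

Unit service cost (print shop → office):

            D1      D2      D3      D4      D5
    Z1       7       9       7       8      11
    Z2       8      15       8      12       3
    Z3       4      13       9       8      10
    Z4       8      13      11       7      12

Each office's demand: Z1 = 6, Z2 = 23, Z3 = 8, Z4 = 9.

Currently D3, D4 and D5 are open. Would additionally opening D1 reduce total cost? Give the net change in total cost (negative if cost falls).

Yes — net change −6 (cost falls by 6).

Current service cost with {D3, D4, D5}: 238.
Adding D1: each office re-picks its cheapest; new service cost 206, saving 32.
Extra fixed cost: 26. Net change = 26 − 32 = -6.
(Totals: 328 → 322.)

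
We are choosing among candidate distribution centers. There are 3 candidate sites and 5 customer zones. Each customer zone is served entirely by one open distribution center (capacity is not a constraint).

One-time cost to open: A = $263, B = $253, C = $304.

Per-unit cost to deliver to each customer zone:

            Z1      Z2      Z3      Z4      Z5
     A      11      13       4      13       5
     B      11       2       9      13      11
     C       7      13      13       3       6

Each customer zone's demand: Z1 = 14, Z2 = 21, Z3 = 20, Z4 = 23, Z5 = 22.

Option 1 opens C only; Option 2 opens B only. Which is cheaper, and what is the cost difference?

Option 1 is cheaper by 34.

Option 1: {C}: Z1→C 7·14=98, Z2→C 13·21=273, Z3→C 13·20=260, Z4→C 3·23=69, Z5→C 6·22=132. Service 832; fixed 304; total 1136.
Option 2: {B}: Z1→B 11·14=154, Z2→B 2·21=42, Z3→B 9·20=180, Z4→B 13·23=299, Z5→B 11·22=242. Service 917; fixed 253; total 1170.
Difference: |1136 − 1170| = 34.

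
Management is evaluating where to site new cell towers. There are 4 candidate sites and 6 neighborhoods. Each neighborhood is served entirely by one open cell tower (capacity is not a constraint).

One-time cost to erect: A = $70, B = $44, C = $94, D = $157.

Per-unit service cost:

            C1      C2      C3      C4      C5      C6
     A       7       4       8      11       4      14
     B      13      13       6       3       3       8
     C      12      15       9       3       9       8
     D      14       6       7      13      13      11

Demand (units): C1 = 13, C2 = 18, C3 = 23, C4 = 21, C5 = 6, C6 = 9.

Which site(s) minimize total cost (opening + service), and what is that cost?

Open A and B; minimum total cost 568.

For any fixed open set, each neighborhood goes to its cheapest open site; total = fixed + service.
{A, B}: C1→A 7·13=91, C2→A 4·18=72, C3→B 6·23=138, C4→B 3·21=63, C5→B 3·6=18, C6→B 8·9=72. Service 454; fixed 114; total 568.
{A, B, C}: service 454 + fixed 208 = 662
{A, C}: service 506 + fixed 164 = 670
{A, B, C, D}: C1→A 7·13=91, C2→A 4·18=72, C3→B 6·23=138, C4→B 3·21=63, C5→B 3·6=18, C6→B 8·9=72. Service 454; fixed 365; total 819.
(All 15 nonempty subsets were checked; A and B is lowest.)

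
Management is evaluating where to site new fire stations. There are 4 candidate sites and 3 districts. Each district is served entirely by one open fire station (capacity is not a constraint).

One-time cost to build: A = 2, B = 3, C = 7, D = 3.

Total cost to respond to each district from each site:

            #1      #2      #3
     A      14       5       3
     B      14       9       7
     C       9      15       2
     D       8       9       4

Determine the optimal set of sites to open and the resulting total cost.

For any fixed open set, each district goes to its cheapest open site; total = fixed + service.
{A, D}: #1→D 8, #2→A 5, #3→A 3. Service 16; fixed 5; total 21.
{A}: #1→A 14, #2→A 5, #3→A 3. Service 22; fixed 2; total 24.
{A, B, D}: service 16 + fixed 8 = 24
{A, B, C, D}: #1→D 8, #2→A 5, #3→C 2. Service 15; fixed 15; total 30.
(All 15 nonempty subsets were checked; A and D is lowest.)

Open A and D; minimum total cost 21.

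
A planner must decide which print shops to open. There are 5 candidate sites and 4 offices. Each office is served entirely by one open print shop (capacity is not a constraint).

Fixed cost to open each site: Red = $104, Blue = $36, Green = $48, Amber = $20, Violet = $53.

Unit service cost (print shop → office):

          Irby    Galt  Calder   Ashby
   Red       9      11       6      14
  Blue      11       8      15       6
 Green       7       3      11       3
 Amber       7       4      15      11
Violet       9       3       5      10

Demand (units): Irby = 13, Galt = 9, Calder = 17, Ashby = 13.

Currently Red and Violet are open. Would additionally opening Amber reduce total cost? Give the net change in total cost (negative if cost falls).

Current service cost with {Red, Violet}: 359.
Adding Amber: each office re-picks its cheapest; new service cost 333, saving 26.
Extra fixed cost: 20. Net change = 20 − 26 = -6.
(Totals: 516 → 510.)

Yes — net change −6 (cost falls by 6).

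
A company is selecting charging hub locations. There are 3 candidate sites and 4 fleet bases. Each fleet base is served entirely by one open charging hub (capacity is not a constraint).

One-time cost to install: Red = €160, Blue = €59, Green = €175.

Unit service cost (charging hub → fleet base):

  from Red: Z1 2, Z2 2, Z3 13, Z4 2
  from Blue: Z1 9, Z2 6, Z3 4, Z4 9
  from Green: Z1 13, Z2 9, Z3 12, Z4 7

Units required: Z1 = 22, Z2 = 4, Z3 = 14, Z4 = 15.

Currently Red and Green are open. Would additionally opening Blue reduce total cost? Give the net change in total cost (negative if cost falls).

Yes — net change −53 (cost falls by 53).

Current service cost with {Red, Green}: 250.
Adding Blue: each fleet base re-picks its cheapest; new service cost 138, saving 112.
Extra fixed cost: 59. Net change = 59 − 112 = -53.
(Totals: 585 → 532.)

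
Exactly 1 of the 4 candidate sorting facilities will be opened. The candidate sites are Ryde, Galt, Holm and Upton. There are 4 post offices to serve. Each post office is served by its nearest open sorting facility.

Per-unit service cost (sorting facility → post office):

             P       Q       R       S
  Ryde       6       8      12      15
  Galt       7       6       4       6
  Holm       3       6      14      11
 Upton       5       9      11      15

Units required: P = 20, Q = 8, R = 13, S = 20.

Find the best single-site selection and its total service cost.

Choose Galt only; total service cost 360.

With exactly 1 open, each post office uses its cheapest among the chosen.
{Galt}: P→Galt 7·20=140, Q→Galt 6·8=48, R→Galt 4·13=52, S→Galt 6·20=120. Service cost 360.
{Holm}: service cost 510
{Upton}: service cost 615
Among all 4 size-1 choices, {Galt} is lowest.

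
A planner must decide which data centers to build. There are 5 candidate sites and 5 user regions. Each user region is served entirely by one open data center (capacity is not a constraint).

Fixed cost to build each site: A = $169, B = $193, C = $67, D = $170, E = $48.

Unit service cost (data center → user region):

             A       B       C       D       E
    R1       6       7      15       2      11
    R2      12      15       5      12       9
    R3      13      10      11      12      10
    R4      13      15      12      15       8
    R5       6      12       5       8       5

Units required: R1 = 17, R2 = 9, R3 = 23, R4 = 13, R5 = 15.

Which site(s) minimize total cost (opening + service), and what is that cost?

For any fixed open set, each user region goes to its cheapest open site; total = fixed + service.
{E}: R1→E 11·17=187, R2→E 9·9=81, R3→E 10·23=230, R4→E 8·13=104, R5→E 5·15=75. Service 677; fixed 48; total 725.
{D, E}: R1→D 2·17=34, R2→E 9·9=81, R3→E 10·23=230, R4→E 8·13=104, R5→E 5·15=75. Service 524; fixed 218; total 742.
{C, E}: service 641 + fixed 115 = 756
{A, B, C, D, E}: service 488 + fixed 647 = 1135
No other subset beats 725.

Open E only; minimum total cost 725.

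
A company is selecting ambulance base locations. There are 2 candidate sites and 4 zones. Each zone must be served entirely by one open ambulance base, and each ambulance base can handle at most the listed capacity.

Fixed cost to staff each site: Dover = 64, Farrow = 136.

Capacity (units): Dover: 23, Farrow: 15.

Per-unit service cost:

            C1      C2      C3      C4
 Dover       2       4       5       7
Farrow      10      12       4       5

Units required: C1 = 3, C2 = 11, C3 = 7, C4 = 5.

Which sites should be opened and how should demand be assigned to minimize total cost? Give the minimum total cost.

Open {Dover, Farrow}: C1→Dover 2·3=6, C2→Dover 4·11=44, C3→Farrow 4·7=28, C4→Farrow 5·5=25.
Loads: Dover carries 14/23, Farrow carries 12/15. Service 103; fixed 200; total 303.
Next best feasible plan costs 310.

Minimum total cost: 303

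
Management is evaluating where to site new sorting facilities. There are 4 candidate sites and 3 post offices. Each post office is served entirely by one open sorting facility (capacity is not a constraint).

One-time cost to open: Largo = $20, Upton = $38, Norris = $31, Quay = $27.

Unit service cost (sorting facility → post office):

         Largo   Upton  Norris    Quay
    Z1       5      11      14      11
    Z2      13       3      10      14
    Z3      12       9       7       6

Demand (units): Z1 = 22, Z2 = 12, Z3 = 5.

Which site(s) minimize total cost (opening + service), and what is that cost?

For any fixed open set, each post office goes to its cheapest open site; total = fixed + service.
{Largo, Upton}: Z1→Largo 5·22=110, Z2→Upton 3·12=36, Z3→Upton 9·5=45. Service 191; fixed 58; total 249.
{Largo, Upton, Quay}: Z1→Largo 5·22=110, Z2→Upton 3·12=36, Z3→Quay 6·5=30. Service 176; fixed 85; total 261.
{Largo, Upton, Norris}: service 181 + fixed 89 = 270
{Largo, Upton, Norris, Quay}: service 176 + fixed 116 = 292
No other subset beats 249.

Open Largo and Upton; minimum total cost 249.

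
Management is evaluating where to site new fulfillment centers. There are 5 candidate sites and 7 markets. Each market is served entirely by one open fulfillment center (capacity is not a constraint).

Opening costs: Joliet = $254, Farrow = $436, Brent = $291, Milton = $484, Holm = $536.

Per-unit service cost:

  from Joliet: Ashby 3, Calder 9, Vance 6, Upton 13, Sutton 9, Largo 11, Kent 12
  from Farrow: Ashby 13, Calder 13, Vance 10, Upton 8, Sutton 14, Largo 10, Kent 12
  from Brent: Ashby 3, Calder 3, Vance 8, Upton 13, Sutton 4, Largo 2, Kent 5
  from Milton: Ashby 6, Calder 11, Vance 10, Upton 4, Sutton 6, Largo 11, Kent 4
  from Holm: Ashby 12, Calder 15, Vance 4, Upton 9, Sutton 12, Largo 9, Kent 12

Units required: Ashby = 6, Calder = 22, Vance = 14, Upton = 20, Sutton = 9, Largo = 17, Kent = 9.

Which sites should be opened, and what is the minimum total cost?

For any fixed open set, each market goes to its cheapest open site; total = fixed + service.
{Brent}: Ashby→Brent 3·6=18, Calder→Brent 3·22=66, Vance→Brent 8·14=112, Upton→Brent 13·20=260, Sutton→Brent 4·9=36, Largo→Brent 2·17=34, Kent→Brent 5·9=45. Service 571; fixed 291; total 862.
{Joliet, Brent}: Ashby→Joliet 3·6=18, Calder→Brent 3·22=66, Vance→Joliet 6·14=84, Upton→Joliet 13·20=260, Sutton→Brent 4·9=36, Largo→Brent 2·17=34, Kent→Brent 5·9=45. Service 543; fixed 545; total 1088.
{Brent, Milton}: Ashby→Brent 3·6=18, Calder→Brent 3·22=66, Vance→Brent 8·14=112, Upton→Milton 4·20=80, Sutton→Brent 4·9=36, Largo→Brent 2·17=34, Kent→Milton 4·9=36. Service 382; fixed 775; total 1157.
{Joliet, Farrow, Brent, Milton, Holm}: service 326 + fixed 2001 = 2327
No other subset beats 862.

Open Brent only; minimum total cost 862.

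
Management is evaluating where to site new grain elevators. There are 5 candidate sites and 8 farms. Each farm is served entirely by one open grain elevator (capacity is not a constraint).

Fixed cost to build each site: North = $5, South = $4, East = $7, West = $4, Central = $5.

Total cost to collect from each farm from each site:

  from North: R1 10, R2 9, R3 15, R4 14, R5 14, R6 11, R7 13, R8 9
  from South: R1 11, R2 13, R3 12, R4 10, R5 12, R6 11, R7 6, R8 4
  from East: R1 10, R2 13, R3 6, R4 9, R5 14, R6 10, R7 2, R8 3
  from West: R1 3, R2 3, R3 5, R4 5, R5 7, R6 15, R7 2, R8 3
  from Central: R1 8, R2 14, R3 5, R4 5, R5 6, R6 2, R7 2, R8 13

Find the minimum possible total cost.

For any fixed open set, each farm goes to its cheapest open site; total = fixed + service.
{West, Central}: R1→West 3, R2→West 3, R3→West 5, R4→West 5, R5→Central 6, R6→Central 2, R7→West 2, R8→West 3. Service 29; fixed 9; total 38.
{South, West, Central}: service 29 + fixed 13 = 42
{North, West, Central}: R1→West 3, R2→West 3, R3→West 5, R4→West 5, R5→Central 6, R6→Central 2, R7→West 2, R8→West 3. Service 29; fixed 14; total 43.
{North, South, East, West, Central}: service 29 + fixed 25 = 54
No other subset beats 38.

Minimum total cost: 38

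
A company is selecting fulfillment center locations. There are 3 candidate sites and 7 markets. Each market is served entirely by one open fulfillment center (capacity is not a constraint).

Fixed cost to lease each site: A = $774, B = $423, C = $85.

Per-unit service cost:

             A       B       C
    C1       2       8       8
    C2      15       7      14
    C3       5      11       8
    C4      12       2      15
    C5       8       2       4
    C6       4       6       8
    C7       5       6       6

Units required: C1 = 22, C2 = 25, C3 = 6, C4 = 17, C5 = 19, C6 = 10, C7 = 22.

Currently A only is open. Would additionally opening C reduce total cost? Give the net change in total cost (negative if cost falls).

Yes — net change −16 (cost falls by 16).

Current service cost with {A}: 955.
Adding C: each market re-picks its cheapest; new service cost 854, saving 101.
Extra fixed cost: 85. Net change = 85 − 101 = -16.
(Totals: 1729 → 1713.)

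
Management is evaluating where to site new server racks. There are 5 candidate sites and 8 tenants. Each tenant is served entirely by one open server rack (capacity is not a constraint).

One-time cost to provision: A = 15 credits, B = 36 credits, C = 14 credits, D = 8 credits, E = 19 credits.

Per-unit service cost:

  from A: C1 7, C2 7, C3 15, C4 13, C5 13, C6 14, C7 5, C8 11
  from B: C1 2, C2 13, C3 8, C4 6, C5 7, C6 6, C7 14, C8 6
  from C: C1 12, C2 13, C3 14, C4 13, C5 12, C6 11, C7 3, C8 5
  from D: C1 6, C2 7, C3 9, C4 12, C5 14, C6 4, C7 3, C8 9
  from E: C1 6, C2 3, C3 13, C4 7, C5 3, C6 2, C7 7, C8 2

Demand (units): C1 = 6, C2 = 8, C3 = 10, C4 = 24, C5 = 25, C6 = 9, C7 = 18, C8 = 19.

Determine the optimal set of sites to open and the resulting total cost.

Open B, D and E; minimum total cost 508.

For any fixed open set, each tenant goes to its cheapest open site; total = fixed + service.
{B, D, E}: C1→B 2·6=12, C2→E 3·8=24, C3→B 8·10=80, C4→B 6·24=144, C5→E 3·25=75, C6→E 2·9=18, C7→D 3·18=54, C8→E 2·19=38. Service 445; fixed 63; total 508.
{B, C, E}: service 445 + fixed 69 = 514
{B, C, D, E}: service 445 + fixed 77 = 522
{A, B, C, D, E}: C1→B 2·6=12, C2→E 3·8=24, C3→B 8·10=80, C4→B 6·24=144, C5→E 3·25=75, C6→E 2·9=18, C7→C 3·18=54, C8→E 2·19=38. Service 445; fixed 92; total 537.
No other subset beats 508.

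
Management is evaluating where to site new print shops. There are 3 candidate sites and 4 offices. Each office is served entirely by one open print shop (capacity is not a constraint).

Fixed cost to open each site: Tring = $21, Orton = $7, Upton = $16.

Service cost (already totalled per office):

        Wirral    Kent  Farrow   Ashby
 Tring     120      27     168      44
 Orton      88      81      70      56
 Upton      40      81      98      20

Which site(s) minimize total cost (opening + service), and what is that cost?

For any fixed open set, each office goes to its cheapest open site; total = fixed + service.
{Tring, Orton, Upton}: Wirral→Upton 40, Kent→Tring 27, Farrow→Orton 70, Ashby→Upton 20. Service 157; fixed 44; total 201.
{Tring, Upton}: Wirral→Upton 40, Kent→Tring 27, Farrow→Upton 98, Ashby→Upton 20. Service 185; fixed 37; total 222.
{Orton, Upton}: Wirral→Upton 40, Kent→Orton 81, Farrow→Orton 70, Ashby→Upton 20. Service 211; fixed 23; total 234.
{Orton}: service 295 + fixed 7 = 302
No other subset beats 201.

Open Tring, Orton and Upton; minimum total cost 201.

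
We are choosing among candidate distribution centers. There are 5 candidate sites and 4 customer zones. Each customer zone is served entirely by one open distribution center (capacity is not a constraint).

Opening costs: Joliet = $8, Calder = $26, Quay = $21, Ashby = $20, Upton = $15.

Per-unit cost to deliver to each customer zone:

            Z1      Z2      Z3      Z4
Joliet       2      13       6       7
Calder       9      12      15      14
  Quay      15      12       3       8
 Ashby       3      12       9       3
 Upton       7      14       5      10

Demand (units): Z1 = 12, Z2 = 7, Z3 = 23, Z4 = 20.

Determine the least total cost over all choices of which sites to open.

For any fixed open set, each customer zone goes to its cheapest open site; total = fixed + service.
{Joliet, Quay, Ashby}: Z1→Joliet 2·12=24, Z2→Quay 12·7=84, Z3→Quay 3·23=69, Z4→Ashby 3·20=60. Service 237; fixed 49; total 286.
{Quay, Ashby}: Z1→Ashby 3·12=36, Z2→Quay 12·7=84, Z3→Quay 3·23=69, Z4→Ashby 3·20=60. Service 249; fixed 41; total 290.
{Joliet, Quay, Ashby, Upton}: service 237 + fixed 64 = 301
{Joliet, Calder, Quay, Ashby, Upton}: service 237 + fixed 90 = 327
No other subset beats 286.

Minimum total cost: 286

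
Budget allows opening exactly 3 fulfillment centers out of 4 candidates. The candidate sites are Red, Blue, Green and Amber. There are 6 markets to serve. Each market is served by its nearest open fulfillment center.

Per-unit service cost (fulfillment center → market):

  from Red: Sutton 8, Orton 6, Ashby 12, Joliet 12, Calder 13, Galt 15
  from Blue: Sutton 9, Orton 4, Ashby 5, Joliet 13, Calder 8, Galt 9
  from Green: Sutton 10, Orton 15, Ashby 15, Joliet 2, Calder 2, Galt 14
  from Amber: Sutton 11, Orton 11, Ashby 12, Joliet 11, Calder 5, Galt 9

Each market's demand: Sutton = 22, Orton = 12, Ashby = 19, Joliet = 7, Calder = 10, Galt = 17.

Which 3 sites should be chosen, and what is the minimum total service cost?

With exactly 3 open, each market uses its cheapest among the chosen.
{Red, Blue, Green}: Sutton→Red 8·22=176, Orton→Blue 4·12=48, Ashby→Blue 5·19=95, Joliet→Green 2·7=14, Calder→Green 2·10=20, Galt→Blue 9·17=153. Service cost 506.
{Blue, Green, Amber}: service cost 528
{Red, Blue, Amber}: service cost 599
Among all 4 size-3 choices, {Red, Blue, Green} is lowest.

Choose Red, Blue and Green; total service cost 506.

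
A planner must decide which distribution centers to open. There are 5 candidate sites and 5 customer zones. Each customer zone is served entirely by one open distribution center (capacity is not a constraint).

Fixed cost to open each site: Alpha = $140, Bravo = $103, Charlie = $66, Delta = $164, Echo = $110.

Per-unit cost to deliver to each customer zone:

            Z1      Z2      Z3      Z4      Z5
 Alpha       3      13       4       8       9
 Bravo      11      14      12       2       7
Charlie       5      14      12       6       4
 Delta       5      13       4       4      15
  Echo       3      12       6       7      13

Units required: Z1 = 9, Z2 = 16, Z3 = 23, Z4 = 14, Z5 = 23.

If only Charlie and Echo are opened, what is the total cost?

Each customer zone is assigned to its cheapest site among the open ones.
{Charlie, Echo}: Z1→Echo 3·9=27, Z2→Echo 12·16=192, Z3→Echo 6·23=138, Z4→Charlie 6·14=84, Z5→Charlie 4·23=92. Service 533; fixed 176; total 709.

Total cost: 709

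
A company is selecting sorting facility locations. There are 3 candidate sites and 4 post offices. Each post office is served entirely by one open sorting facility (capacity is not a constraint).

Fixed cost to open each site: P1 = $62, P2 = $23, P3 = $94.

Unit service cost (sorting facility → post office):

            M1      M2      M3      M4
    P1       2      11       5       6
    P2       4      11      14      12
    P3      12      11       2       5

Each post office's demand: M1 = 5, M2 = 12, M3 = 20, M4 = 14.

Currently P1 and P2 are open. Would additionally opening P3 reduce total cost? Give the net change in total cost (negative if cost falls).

No — net change +20 (cost rises by 20).

Current service cost with {P1, P2}: 326.
Adding P3: each post office re-picks its cheapest; new service cost 252, saving 74.
Extra fixed cost: 94. Net change = 94 − 74 = 20.
(Totals: 411 → 431.)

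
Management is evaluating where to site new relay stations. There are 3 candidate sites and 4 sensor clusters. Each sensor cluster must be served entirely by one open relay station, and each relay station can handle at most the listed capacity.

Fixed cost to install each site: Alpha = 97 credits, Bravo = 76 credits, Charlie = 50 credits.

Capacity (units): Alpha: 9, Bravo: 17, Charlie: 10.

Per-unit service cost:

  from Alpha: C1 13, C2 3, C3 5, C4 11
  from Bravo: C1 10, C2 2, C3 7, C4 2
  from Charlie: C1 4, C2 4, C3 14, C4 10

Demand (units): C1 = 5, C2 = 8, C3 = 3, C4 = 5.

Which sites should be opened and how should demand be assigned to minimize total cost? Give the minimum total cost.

Minimum total cost: 193

Open {Bravo, Charlie}: C1→Charlie 4·5=20, C2→Bravo 2·8=16, C3→Bravo 7·3=21, C4→Bravo 2·5=10.
Loads: Bravo carries 16/17, Charlie carries 5/10. Service 67; fixed 126; total 193.
Next best feasible plan costs 214.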